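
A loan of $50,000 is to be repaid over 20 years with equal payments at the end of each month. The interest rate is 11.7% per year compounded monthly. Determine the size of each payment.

Level ordinary annuity; solve PV = PMT × [(1 − (1+r)^−n)/r] for PMT.
Periodic rate r = 0.117/12 per month; n is counted in months.
With n = 240: PMT = 50,000 / ([(1 − (1+r)^−n)/r]) = $540.12

$540.12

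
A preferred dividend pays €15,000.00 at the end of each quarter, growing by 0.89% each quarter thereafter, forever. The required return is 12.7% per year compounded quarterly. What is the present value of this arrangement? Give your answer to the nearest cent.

€656,455.14

Periodic rate r = 0.127/4 per quarter.
Growing perpetuity (Gordon): PV = PMT₁ / (r − g) = 15,000 / (r − 0.0089) = €656,455.14.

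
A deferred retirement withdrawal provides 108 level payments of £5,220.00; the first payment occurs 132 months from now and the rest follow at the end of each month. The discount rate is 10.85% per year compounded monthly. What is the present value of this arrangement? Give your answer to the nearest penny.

£110,388.14

Ordinary annuity of 108 payments, first payment at period 132.
Periodic rate r = 0.1085/12 per month; n is counted in months.
The ordinary-annuity PV formula values the stream one period before the first payment (period 131); discount that back 131 periods:
PV₀ = 5,220 × [1 − (1+r)^−108] / r × (1+r)^−131 = £110,388.14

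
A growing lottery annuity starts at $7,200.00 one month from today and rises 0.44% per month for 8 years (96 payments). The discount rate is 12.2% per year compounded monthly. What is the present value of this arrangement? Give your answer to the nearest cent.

$527,912.19

Periodic rate r = 0.122/12 per month; n is counted in months.
Growing ordinary annuity: PV = PMT₁ × [1 − ((1+g)/(1+r))^n] / (r − g) = 7,200 × [1 − ((1+0.0044)/(1+r))^96] / (r − 0.0044) = $527,912.19.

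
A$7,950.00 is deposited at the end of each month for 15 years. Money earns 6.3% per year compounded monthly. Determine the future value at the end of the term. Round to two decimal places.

This is an ordinary annuity: 180 deposits of A$7,950.00 at the end of each month.
Periodic rate r = 0.063/12 per month; n is counted in months.
FV = PMT × [((1+r)^n − 1)/r] = 7,950 × [(1+r)^180 − 1] / r = A$2,372,069.97

A$2,372,069.97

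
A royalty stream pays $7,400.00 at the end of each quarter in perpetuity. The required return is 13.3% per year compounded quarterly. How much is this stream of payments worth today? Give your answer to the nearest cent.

$222,556.39

Periodic rate r = 0.133/4 per quarter.
Level perpetuity: PV = PMT / r = 7,400 / (0.133/4) = $222,556.39.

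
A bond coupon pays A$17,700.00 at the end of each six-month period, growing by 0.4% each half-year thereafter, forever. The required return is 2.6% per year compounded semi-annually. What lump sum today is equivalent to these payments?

Periodic rate r = 0.026/2 per half-year.
Growing perpetuity (Gordon): PV = PMT₁ / (r − g) = 17,700 / (r − 0.004) = A$1,966,666.67.

A$1,966,666.67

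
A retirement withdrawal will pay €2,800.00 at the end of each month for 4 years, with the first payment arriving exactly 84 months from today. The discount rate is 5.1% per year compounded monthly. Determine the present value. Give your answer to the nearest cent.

€85,339.62

Ordinary annuity of 48 payments, first payment at period 84.
Periodic rate r = 0.051/12 per month; n is counted in months.
The ordinary-annuity PV formula values the stream one period before the first payment (period 83); discount that back 83 periods:
PV₀ = 2,800 × [1 − (1+r)^−48] / r × (1+r)^−83 = €85,339.62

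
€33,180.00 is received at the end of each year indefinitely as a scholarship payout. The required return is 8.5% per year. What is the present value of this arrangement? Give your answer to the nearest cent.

€390,352.94

Periodic rate r = 0.085 per year.
Level perpetuity: PV = PMT / r = 33,180 / (0.085) = €390,352.94.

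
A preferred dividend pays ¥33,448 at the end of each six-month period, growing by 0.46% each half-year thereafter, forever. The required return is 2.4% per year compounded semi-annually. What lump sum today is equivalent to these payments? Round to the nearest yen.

Periodic rate r = 0.024/2 per half-year.
Growing perpetuity (Gordon): PV = PMT₁ / (r − g) = 33,448 / (r − 0.0046) = ¥4,520,000.

¥4,520,000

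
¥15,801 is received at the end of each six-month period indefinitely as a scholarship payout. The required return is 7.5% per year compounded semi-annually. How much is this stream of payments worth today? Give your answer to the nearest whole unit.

¥421,360

Periodic rate r = 0.075/2 per half-year.
Level perpetuity: PV = PMT / r = 15,801 / (0.075/2) = ¥421,360.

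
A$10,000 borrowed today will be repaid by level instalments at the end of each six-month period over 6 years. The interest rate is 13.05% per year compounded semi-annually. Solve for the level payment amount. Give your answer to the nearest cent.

A$1,227.34

Level ordinary annuity; solve PV = PMT × [(1 − (1+r)^−n)/r] for PMT.
Periodic rate r = 0.1305/2 per half-year; n is counted in half-years.
With n = 12: PMT = 10,000 / ([(1 − (1+r)^−n)/r]) = A$1,227.34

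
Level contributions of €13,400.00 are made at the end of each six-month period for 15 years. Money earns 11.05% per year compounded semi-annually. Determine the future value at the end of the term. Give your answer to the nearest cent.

This is an ordinary annuity: 30 deposits of €13,400.00 at the end of each six-month period.
Periodic rate r = 0.1105/2 per half-year; n is counted in half-years.
FV = PMT × [((1+r)^n − 1)/r] = 13,400 × [(1+r)^30 − 1] / r = €974,866.18

€974,866.18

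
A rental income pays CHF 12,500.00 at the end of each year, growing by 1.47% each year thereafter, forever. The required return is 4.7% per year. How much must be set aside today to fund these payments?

Periodic rate r = 0.047 per year.
Growing perpetuity (Gordon): PV = PMT₁ / (r − g) = 12,500 / (r − 0.0147) = CHF 386,996.90.

CHF 386,996.90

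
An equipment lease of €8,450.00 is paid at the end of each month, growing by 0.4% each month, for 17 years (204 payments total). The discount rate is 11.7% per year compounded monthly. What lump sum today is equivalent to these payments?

€1,011,171.71

Periodic rate r = 0.117/12 per month; n is counted in months.
Growing ordinary annuity: PV = PMT₁ × [1 − ((1+g)/(1+r))^n] / (r − g) = 8,450 × [1 − ((1+0.004)/(1+r))^204] / (r − 0.004) = €1,011,171.71.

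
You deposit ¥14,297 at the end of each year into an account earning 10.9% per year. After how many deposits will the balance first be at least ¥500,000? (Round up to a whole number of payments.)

Periodic rate r = 0.109 per year.
Ordinary annuity FV: 500,000 = 14,297 × [((1+r)^n − 1)/r].
(1+r)^n = 1 + 500,000 × r / 14,297, so n = ln(1 + 500,000·r/14,297) / ln(1+r) = 15.19.
Round up to a whole number of payments: n = 16.

16 payments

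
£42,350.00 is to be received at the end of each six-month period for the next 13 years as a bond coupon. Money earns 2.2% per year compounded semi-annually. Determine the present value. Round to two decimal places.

£953,118.81

This is an ordinary annuity: 26 payments of £42,350.00 at the end of each six-month period.
Periodic rate r = 0.022/2 per half-year; n is counted in half-years.
PV = PMT × [(1 − (1+r)^−n)/r] = 42,350 × [1 − (1+r)^−26] / r = £953,118.81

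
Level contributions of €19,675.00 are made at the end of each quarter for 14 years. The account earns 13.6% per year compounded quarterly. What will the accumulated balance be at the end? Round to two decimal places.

€3,184,772.18

This is an ordinary annuity: 56 deposits of €19,675.00 at the end of each quarter.
Periodic rate r = 0.136/4 per quarter; n is counted in quarters.
FV = PMT × [((1+r)^n − 1)/r] = 19,675 × [(1+r)^56 − 1] / r = €3,184,772.18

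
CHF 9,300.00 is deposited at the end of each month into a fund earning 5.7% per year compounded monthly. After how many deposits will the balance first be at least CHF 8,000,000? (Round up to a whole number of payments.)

344 payments

Periodic rate r = 0.057/12 per month; n is counted in months.
Ordinary annuity FV: 8,000,000 = 9,300 × [((1+r)^n − 1)/r].
(1+r)^n = 1 + 8,000,000 × r / 9,300, so n = ln(1 + 8,000,000·r/9,300) / ln(1+r) = 343.23.
Round up to a whole number of payments: n = 344.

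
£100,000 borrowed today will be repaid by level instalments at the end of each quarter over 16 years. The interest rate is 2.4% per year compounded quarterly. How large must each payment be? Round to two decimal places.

£1,886.28

Level ordinary annuity; solve PV = PMT × [(1 − (1+r)^−n)/r] for PMT.
Periodic rate r = 0.024/4 per quarter; n is counted in quarters.
With n = 64: PMT = 100,000 / ([(1 − (1+r)^−n)/r]) = £1,886.28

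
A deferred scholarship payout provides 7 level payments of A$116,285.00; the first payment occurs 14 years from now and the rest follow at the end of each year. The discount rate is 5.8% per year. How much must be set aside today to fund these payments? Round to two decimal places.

Ordinary annuity of 7 payments, first payment at period 14.
Periodic rate r = 0.058 per year.
The ordinary-annuity PV formula values the stream one period before the first payment (period 13); discount that back 13 periods:
PV₀ = 116,285 × [1 − (1+r)^−7] / r × (1+r)^−13 = A$314,139.65

A$314,139.65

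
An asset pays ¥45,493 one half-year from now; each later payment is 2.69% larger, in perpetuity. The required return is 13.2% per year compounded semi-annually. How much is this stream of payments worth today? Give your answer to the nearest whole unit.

¥1,163,504

Periodic rate r = 0.132/2 per half-year.
Growing perpetuity (Gordon): PV = PMT₁ / (r − g) = 45,493 / (r − 0.0269) = ¥1,163,504.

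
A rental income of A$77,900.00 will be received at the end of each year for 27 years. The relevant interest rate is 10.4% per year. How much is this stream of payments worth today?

A$697,237.34

This is an ordinary annuity: 27 payments of A$77,900.00 at the end of each year.
Periodic rate r = 0.104 per year.
PV = PMT × [(1 − (1+r)^−n)/r] = 77,900 × [1 − (1+r)^−27] / r = A$697,237.34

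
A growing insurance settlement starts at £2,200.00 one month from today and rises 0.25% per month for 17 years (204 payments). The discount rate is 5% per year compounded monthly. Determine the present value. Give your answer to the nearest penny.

Periodic rate r = 0.05/12 per month; n is counted in months.
Growing ordinary annuity: PV = PMT₁ × [1 − ((1+g)/(1+r))^n] / (r − g) = 2,200 × [1 − ((1+0.0025)/(1+r))^204] / (r − 0.0025) = £379,401.38.

£379,401.38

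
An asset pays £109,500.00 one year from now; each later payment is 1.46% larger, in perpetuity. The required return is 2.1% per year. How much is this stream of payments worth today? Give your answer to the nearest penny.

£17,109,375.00

Periodic rate r = 0.021 per year.
Growing perpetuity (Gordon): PV = PMT₁ / (r − g) = 109,500 / (r − 0.0146) = £17,109,375.00.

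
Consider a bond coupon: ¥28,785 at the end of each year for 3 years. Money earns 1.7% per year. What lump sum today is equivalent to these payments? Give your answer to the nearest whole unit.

This is an ordinary annuity: 3 payments of ¥28,785 at the end of each year.
Periodic rate r = 0.017 per year.
PV = PMT × [(1 − (1+r)^−n)/r] = 28,785 × [1 − (1+r)^−3] / r = ¥83,500

¥83,500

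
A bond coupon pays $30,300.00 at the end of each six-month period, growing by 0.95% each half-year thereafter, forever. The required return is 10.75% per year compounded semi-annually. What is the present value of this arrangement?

Periodic rate r = 0.1075/2 per half-year.
Growing perpetuity (Gordon): PV = PMT₁ / (r − g) = 30,300 / (r − 0.0095) = $684,745.76.

$684,745.76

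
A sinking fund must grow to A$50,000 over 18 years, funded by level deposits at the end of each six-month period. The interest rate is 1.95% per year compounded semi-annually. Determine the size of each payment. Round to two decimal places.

Level ordinary annuity; solve FV = PMT × [((1+r)^n − 1)/r] for PMT.
Periodic rate r = 0.0195/2 per half-year; n is counted in half-years.
With n = 36: PMT = 50,000 / ([((1+r)^n − 1)/r]) = A$1,166.06

A$1,166.06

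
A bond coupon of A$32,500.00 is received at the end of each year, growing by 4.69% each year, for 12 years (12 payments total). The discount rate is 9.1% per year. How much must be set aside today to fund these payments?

A$287,792.05

Periodic rate r = 0.091 per year.
Growing ordinary annuity: PV = PMT₁ × [1 − ((1+g)/(1+r))^n] / (r − g) = 32,500 × [1 − ((1+0.0469)/(1+r))^12] / (r − 0.0469) = A$287,792.05.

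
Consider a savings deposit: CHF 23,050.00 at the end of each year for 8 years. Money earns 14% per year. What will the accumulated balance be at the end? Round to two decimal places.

CHF 305,015.12

This is an ordinary annuity: 8 deposits of CHF 23,050.00 at the end of each year.
Periodic rate r = 0.14 per year.
FV = PMT × [((1+r)^n − 1)/r] = 23,050 × [(1+r)^8 − 1] / r = CHF 305,015.12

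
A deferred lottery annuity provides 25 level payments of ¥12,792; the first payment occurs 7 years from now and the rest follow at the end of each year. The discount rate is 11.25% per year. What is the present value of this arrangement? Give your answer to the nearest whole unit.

Ordinary annuity of 25 payments, first payment at period 7.
Periodic rate r = 0.1125 per year.
The ordinary-annuity PV formula values the stream one period before the first payment (period 6); discount that back 6 periods:
PV₀ = 12,792 × [1 − (1+r)^−25] / r × (1+r)^−6 = ¥55,804

¥55,804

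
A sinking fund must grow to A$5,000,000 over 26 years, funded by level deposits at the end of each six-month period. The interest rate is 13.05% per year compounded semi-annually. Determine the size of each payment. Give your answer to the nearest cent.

Level ordinary annuity; solve FV = PMT × [((1+r)^n − 1)/r] for PMT.
Periodic rate r = 0.1305/2 per half-year; n is counted in half-years.
With n = 52: PMT = 5,000,000 / ([((1+r)^n − 1)/r]) = A$12,665.16

A$12,665.16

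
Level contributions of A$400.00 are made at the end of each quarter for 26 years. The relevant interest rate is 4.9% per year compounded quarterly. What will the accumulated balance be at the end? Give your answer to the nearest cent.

A$83,185.62

This is an ordinary annuity: 104 deposits of A$400.00 at the end of each quarter.
Periodic rate r = 0.049/4 per quarter; n is counted in quarters.
FV = PMT × [((1+r)^n − 1)/r] = 400 × [(1+r)^104 − 1] / r = A$83,185.62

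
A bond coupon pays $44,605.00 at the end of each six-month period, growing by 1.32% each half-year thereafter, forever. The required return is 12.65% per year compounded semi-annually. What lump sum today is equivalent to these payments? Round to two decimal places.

$891,208.79

Periodic rate r = 0.1265/2 per half-year.
Growing perpetuity (Gordon): PV = PMT₁ / (r − g) = 44,605 / (r − 0.0132) = $891,208.79.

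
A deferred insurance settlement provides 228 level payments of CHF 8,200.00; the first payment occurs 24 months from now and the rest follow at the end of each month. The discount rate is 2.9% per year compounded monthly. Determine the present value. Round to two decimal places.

CHF 1,358,554.56

Ordinary annuity of 228 payments, first payment at period 24.
Periodic rate r = 0.029/12 per month; n is counted in months.
The ordinary-annuity PV formula values the stream one period before the first payment (period 23); discount that back 23 periods:
PV₀ = 8,200 × [1 − (1+r)^−228] / r × (1+r)^−23 = CHF 1,358,554.56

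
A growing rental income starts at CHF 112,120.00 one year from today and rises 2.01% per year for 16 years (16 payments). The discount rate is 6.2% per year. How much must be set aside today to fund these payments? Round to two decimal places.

Periodic rate r = 0.062 per year.
Growing ordinary annuity: PV = PMT₁ × [1 − ((1+g)/(1+r))^n] / (r − g) = 112,120 × [1 − ((1+0.0201)/(1+r))^16] / (r − 0.0201) = CHF 1,270,621.80.

CHF 1,270,621.80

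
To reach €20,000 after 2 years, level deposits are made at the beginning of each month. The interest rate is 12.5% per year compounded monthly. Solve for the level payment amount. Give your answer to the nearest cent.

Level annuity due; solve FV = PMT × [((1+r)^n − 1)/r] × (1+r) for PMT.
Periodic rate r = 0.125/12 per month; n is counted in months.
With n = 24: PMT = 20,000 / ([((1+r)^n − 1)/r] × (1+r)) = €730.21

€730.21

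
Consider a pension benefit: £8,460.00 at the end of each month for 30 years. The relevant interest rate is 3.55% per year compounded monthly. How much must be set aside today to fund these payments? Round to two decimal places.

This is an ordinary annuity: 360 payments of £8,460.00 at the end of each month.
Periodic rate r = 0.0355/12 per month; n is counted in months.
PV = PMT × [(1 − (1+r)^−n)/r] = 8,460 × [1 − (1+r)^−360] / r = £1,872,342.61

£1,872,342.61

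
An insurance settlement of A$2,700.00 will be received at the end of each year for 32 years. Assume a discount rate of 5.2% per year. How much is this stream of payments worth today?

A$41,669.94

This is an ordinary annuity: 32 payments of A$2,700.00 at the end of each year.
Periodic rate r = 0.052 per year.
PV = PMT × [(1 − (1+r)^−n)/r] = 2,700 × [1 − (1+r)^−32] / r = A$41,669.94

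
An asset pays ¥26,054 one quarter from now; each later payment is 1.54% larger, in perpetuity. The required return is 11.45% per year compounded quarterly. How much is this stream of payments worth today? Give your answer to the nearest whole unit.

Periodic rate r = 0.1145/4 per quarter.
Growing perpetuity (Gordon): PV = PMT₁ / (r − g) = 26,054 / (r − 0.0154) = ¥1,970,057.

¥1,970,057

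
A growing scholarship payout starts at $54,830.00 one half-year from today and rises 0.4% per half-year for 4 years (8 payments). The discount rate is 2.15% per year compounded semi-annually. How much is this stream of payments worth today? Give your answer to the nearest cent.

$423,965.52

Periodic rate r = 0.0215/2 per half-year; n is counted in half-years.
Growing ordinary annuity: PV = PMT₁ × [1 − ((1+g)/(1+r))^n] / (r − g) = 54,830 × [1 − ((1+0.004)/(1+r))^8] / (r − 0.004) = $423,965.52.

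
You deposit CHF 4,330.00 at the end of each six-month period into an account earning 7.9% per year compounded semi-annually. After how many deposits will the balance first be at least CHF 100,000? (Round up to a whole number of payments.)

Periodic rate r = 0.079/2 per half-year; n is counted in half-years.
Ordinary annuity FV: 100,000 = 4,330 × [((1+r)^n − 1)/r].
(1+r)^n = 1 + 100,000 × r / 4,330, so n = ln(1 + 100,000·r/4,330) / ln(1+r) = 16.73.
Round up to a whole number of payments: n = 17.

17 payments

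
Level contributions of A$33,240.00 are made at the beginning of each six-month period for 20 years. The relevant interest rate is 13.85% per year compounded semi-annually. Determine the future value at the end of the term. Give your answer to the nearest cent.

This is an annuity due: 40 deposits of A$33,240.00 at the beginning of each six-month period.
Periodic rate r = 0.1385/2 per half-year; n is counted in half-years.
FV = PMT × [((1+r)^n − 1)/r] × (1+r) = 33,240 × [(1+r)^40 − 1] / r × (1+r) = A$6,959,688.96

A$6,959,688.96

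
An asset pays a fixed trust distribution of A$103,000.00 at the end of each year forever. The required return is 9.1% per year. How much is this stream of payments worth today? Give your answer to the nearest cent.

A$1,131,868.13

Periodic rate r = 0.091 per year.
Level perpetuity: PV = PMT / r = 103,000 / (0.091) = A$1,131,868.13.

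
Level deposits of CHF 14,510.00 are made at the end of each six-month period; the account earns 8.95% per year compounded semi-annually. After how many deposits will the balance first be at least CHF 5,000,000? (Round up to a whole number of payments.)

64 payments

Periodic rate r = 0.0895/2 per half-year; n is counted in half-years.
Ordinary annuity FV: 5,000,000 = 14,510 × [((1+r)^n − 1)/r].
(1+r)^n = 1 + 5,000,000 × r / 14,510, so n = ln(1 + 5,000,000·r/14,510) / ln(1+r) = 63.93.
Round up to a whole number of payments: n = 64.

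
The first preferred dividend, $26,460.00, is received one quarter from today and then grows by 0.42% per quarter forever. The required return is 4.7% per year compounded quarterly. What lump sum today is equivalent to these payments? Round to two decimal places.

Periodic rate r = 0.047/4 per quarter.
Growing perpetuity (Gordon): PV = PMT₁ / (r − g) = 26,460 / (r − 0.0042) = $3,504,635.76.

$3,504,635.76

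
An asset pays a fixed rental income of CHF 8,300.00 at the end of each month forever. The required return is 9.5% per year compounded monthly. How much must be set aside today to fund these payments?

Periodic rate r = 0.095/12 per month.
Level perpetuity: PV = PMT / r = 8,300 / (0.095/12) = CHF 1,048,421.05.

CHF 1,048,421.05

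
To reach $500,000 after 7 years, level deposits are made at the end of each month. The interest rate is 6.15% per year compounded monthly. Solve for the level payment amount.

$4,777.79

Level ordinary annuity; solve FV = PMT × [((1+r)^n − 1)/r] for PMT.
Periodic rate r = 0.0615/12 per month; n is counted in months.
With n = 84: PMT = 500,000 / ([((1+r)^n − 1)/r]) = $4,777.79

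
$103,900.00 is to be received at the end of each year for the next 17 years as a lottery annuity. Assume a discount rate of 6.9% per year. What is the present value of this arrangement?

This is an ordinary annuity: 17 payments of $103,900.00 at the end of each year.
Periodic rate r = 0.069 per year.
PV = PMT × [(1 − (1+r)^−n)/r] = 103,900 × [1 − (1+r)^−17] / r = $1,021,462.53

$1,021,462.53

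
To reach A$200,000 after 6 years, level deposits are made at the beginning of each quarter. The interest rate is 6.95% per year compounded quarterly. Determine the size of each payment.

A$6,671.48

Level annuity due; solve FV = PMT × [((1+r)^n − 1)/r] × (1+r) for PMT.
Periodic rate r = 0.0695/4 per quarter; n is counted in quarters.
With n = 24: PMT = 200,000 / ([((1+r)^n − 1)/r] × (1+r)) = A$6,671.48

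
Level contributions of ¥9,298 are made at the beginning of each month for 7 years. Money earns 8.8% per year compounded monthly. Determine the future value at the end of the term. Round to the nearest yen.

¥1,082,242

This is an annuity due: 84 deposits of ¥9,298 at the beginning of each month.
Periodic rate r = 0.088/12 per month; n is counted in months.
FV = PMT × [((1+r)^n − 1)/r] × (1+r) = 9,298 × [(1+r)^84 − 1] / r × (1+r) = ¥1,082,242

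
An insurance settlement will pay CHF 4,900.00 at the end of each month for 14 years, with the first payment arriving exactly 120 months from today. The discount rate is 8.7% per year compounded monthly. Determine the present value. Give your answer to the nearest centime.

CHF 201,094.87

Ordinary annuity of 168 payments, first payment at period 120.
Periodic rate r = 0.087/12 per month; n is counted in months.
The ordinary-annuity PV formula values the stream one period before the first payment (period 119); discount that back 119 periods:
PV₀ = 4,900 × [1 − (1+r)^−168] / r × (1+r)^−119 = CHF 201,094.87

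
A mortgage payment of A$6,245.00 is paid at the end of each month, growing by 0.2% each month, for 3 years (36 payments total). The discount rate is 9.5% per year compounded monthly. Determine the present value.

Periodic rate r = 0.095/12 per month; n is counted in months.
Growing ordinary annuity: PV = PMT₁ × [1 − ((1+g)/(1+r))^n] / (r − g) = 6,245 × [1 − ((1+0.002)/(1+r))^36] / (r − 0.002) = A$201,593.46.

A$201,593.46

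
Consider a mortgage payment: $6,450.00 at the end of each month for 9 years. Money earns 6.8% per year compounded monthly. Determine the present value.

This is an ordinary annuity: 108 payments of $6,450.00 at the end of each month.
Periodic rate r = 0.068/12 per month; n is counted in months.
PV = PMT × [(1 − (1+r)^−n)/r] = 6,450 × [1 − (1+r)^−108] / r = $519,942.68

$519,942.68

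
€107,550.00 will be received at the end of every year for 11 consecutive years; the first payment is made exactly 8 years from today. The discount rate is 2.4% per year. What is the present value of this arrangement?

€871,614.33

Ordinary annuity of 11 payments, first payment at period 8.
Periodic rate r = 0.024 per year.
The ordinary-annuity PV formula values the stream one period before the first payment (period 7); discount that back 7 periods:
PV₀ = 107,550 × [1 − (1+r)^−11] / r × (1+r)^−7 = €871,614.33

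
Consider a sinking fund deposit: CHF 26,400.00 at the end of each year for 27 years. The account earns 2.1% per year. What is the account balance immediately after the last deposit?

CHF 946,187.76

This is an ordinary annuity: 27 deposits of CHF 26,400.00 at the end of each year.
Periodic rate r = 0.021 per year.
FV = PMT × [((1+r)^n − 1)/r] = 26,400 × [(1+r)^27 − 1] / r = CHF 946,187.76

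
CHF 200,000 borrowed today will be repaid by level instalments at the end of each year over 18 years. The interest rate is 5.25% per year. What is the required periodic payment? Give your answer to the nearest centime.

CHF 17,445.02

Level ordinary annuity; solve PV = PMT × [(1 − (1+r)^−n)/r] for PMT.
Periodic rate r = 0.0525 per year.
With n = 18: PMT = 200,000 / ([(1 − (1+r)^−n)/r]) = CHF 17,445.02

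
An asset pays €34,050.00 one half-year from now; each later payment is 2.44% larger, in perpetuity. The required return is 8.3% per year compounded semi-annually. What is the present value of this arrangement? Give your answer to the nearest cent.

€1,991,228.07

Periodic rate r = 0.083/2 per half-year.
Growing perpetuity (Gordon): PV = PMT₁ / (r − g) = 34,050 / (r − 0.0244) = €1,991,228.07.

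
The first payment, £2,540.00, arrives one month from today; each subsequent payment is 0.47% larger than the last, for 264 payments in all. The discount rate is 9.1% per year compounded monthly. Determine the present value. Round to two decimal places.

Periodic rate r = 0.091/12 per month; n is counted in months.
Growing ordinary annuity: PV = PMT₁ × [1 − ((1+g)/(1+r))^n] / (r − g) = 2,540 × [1 − ((1+0.0047)/(1+r))^264] / (r − 0.0047) = £467,523.75.

£467,523.75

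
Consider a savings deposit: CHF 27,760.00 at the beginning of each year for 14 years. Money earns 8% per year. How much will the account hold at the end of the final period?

CHF 725,982.68

This is an annuity due: 14 deposits of CHF 27,760.00 at the beginning of each year.
Periodic rate r = 0.08 per year.
FV = PMT × [((1+r)^n − 1)/r] × (1+r) = 27,760 × [(1+r)^14 − 1] / r × (1+r) = CHF 725,982.68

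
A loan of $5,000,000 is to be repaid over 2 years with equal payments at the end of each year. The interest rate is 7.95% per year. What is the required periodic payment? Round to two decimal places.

Level ordinary annuity; solve PV = PMT × [(1 − (1+r)^−n)/r] for PMT.
Periodic rate r = 0.0795 per year.
With n = 2: PMT = 5,000,000 / ([(1 − (1+r)^−n)/r]) = $2,801,924.14

$2,801,924.14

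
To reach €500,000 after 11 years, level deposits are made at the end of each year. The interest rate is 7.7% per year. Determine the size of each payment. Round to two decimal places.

€30,522.23

Level ordinary annuity; solve FV = PMT × [((1+r)^n − 1)/r] for PMT.
Periodic rate r = 0.077 per year.
With n = 11: PMT = 500,000 / ([((1+r)^n − 1)/r]) = €30,522.23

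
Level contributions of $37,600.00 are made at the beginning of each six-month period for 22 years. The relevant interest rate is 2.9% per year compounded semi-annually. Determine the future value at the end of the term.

$2,325,648.69

This is an annuity due: 44 deposits of $37,600.00 at the beginning of each six-month period.
Periodic rate r = 0.029/2 per half-year; n is counted in half-years.
FV = PMT × [((1+r)^n − 1)/r] × (1+r) = 37,600 × [(1+r)^44 − 1] / r × (1+r) = $2,325,648.69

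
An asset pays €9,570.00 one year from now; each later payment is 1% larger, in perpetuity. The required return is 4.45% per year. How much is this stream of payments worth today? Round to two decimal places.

Periodic rate r = 0.0445 per year.
Growing perpetuity (Gordon): PV = PMT₁ / (r − g) = 9,570 / (r − 0.01) = €277,391.30.

€277,391.30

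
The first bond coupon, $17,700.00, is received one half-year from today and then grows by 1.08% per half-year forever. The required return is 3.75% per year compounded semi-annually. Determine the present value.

Periodic rate r = 0.0375/2 per half-year.
Growing perpetuity (Gordon): PV = PMT₁ / (r − g) = 17,700 / (r − 0.0108) = $2,226,415.09.

$2,226,415.09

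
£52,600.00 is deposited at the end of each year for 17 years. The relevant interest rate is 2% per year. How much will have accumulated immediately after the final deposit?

This is an ordinary annuity: 17 deposits of £52,600.00 at the end of each year.
Periodic rate r = 0.02 per year.
FV = PMT × [((1+r)^n − 1)/r] = 52,600 × [(1+r)^17 − 1] / r = £1,052,634.93

£1,052,634.93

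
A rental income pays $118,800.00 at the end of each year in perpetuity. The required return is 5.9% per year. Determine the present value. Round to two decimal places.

Periodic rate r = 0.059 per year.
Level perpetuity: PV = PMT / r = 118,800 / (0.059) = $2,013,559.32.

$2,013,559.32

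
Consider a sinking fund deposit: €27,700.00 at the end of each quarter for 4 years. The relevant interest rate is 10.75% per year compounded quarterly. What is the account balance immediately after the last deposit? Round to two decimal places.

€544,781.22

This is an ordinary annuity: 16 deposits of €27,700.00 at the end of each quarter.
Periodic rate r = 0.1075/4 per quarter; n is counted in quarters.
FV = PMT × [((1+r)^n − 1)/r] = 27,700 × [(1+r)^16 − 1] / r = €544,781.22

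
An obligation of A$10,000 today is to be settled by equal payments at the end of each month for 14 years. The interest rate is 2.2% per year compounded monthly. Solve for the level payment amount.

Level ordinary annuity; solve PV = PMT × [(1 − (1+r)^−n)/r] for PMT.
Periodic rate r = 0.022/12 per month; n is counted in months.
With n = 168: PMT = 10,000 / ([(1 − (1+r)^−n)/r]) = A$69.21

A$69.21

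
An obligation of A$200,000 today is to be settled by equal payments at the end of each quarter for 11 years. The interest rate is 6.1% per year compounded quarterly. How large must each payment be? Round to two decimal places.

A$6,273.05

Level ordinary annuity; solve PV = PMT × [(1 − (1+r)^−n)/r] for PMT.
Periodic rate r = 0.061/4 per quarter; n is counted in quarters.
With n = 44: PMT = 200,000 / ([(1 − (1+r)^−n)/r]) = A$6,273.05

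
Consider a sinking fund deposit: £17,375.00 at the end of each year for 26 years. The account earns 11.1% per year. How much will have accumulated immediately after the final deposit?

This is an ordinary annuity: 26 deposits of £17,375.00 at the end of each year.
Periodic rate r = 0.111 per year.
FV = PMT × [((1+r)^n − 1)/r] = 17,375 × [(1+r)^26 − 1] / r = £2,259,860.34

£2,259,860.34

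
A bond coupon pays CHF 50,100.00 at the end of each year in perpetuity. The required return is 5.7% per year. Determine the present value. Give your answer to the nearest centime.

Periodic rate r = 0.057 per year.
Level perpetuity: PV = PMT / r = 50,100 / (0.057) = CHF 878,947.37.

CHF 878,947.37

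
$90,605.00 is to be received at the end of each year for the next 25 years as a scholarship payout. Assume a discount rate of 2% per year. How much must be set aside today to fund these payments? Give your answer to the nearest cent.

$1,768,922.77

This is an ordinary annuity: 25 payments of $90,605.00 at the end of each year.
Periodic rate r = 0.02 per year.
PV = PMT × [(1 − (1+r)^−n)/r] = 90,605 × [1 − (1+r)^−25] / r = $1,768,922.77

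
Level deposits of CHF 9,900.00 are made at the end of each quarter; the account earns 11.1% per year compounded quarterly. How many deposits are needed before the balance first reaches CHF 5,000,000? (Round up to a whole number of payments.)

99 payments

Periodic rate r = 0.111/4 per quarter; n is counted in quarters.
Ordinary annuity FV: 5,000,000 = 9,900 × [((1+r)^n − 1)/r].
(1+r)^n = 1 + 5,000,000 × r / 9,900, so n = ln(1 + 5,000,000·r/9,900) / ln(1+r) = 98.97.
Round up to a whole number of payments: n = 99.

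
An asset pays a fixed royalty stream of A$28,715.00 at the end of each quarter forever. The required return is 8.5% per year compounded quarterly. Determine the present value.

A$1,351,294.12

Periodic rate r = 0.085/4 per quarter.
Level perpetuity: PV = PMT / r = 28,715 / (0.085/4) = A$1,351,294.12.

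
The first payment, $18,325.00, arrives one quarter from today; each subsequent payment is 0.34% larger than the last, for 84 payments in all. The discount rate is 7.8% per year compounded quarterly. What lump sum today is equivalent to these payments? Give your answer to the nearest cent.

$839,306.34

Periodic rate r = 0.078/4 per quarter; n is counted in quarters.
Growing ordinary annuity: PV = PMT₁ × [1 − ((1+g)/(1+r))^n] / (r − g) = 18,325 × [1 − ((1+0.0034)/(1+r))^84] / (r − 0.0034) = $839,306.34.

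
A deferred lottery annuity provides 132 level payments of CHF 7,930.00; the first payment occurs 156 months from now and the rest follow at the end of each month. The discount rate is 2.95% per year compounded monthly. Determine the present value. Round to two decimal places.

CHF 610,314.87

Ordinary annuity of 132 payments, first payment at period 156.
Periodic rate r = 0.0295/12 per month; n is counted in months.
The ordinary-annuity PV formula values the stream one period before the first payment (period 155); discount that back 155 periods:
PV₀ = 7,930 × [1 − (1+r)^−132] / r × (1+r)^−155 = CHF 610,314.87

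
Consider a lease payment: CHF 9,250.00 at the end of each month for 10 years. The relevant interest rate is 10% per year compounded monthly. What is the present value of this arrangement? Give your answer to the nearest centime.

CHF 699,958.26

This is an ordinary annuity: 120 payments of CHF 9,250.00 at the end of each month.
Periodic rate r = 0.1/12 per month; n is counted in months.
PV = PMT × [(1 − (1+r)^−n)/r] = 9,250 × [1 − (1+r)^−120] / r = CHF 699,958.26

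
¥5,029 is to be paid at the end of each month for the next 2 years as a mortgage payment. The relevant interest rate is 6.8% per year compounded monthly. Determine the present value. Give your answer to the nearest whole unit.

This is an ordinary annuity: 24 payments of ¥5,029 at the end of each month.
Periodic rate r = 0.068/12 per month; n is counted in months.
PV = PMT × [(1 − (1+r)^−n)/r] = 5,029 × [1 − (1+r)^−24] / r = ¥112,551

¥112,551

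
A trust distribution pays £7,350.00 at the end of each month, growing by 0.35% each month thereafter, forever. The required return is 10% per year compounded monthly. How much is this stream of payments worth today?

Periodic rate r = 0.1/12 per month.
Growing perpetuity (Gordon): PV = PMT₁ / (r − g) = 7,350 / (r − 0.0035) = £1,520,689.66.

£1,520,689.66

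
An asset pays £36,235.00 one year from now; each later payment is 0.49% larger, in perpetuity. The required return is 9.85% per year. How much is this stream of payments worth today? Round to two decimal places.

£387,126.07

Periodic rate r = 0.0985 per year.
Growing perpetuity (Gordon): PV = PMT₁ / (r − g) = 36,235 / (r − 0.0049) = £387,126.07.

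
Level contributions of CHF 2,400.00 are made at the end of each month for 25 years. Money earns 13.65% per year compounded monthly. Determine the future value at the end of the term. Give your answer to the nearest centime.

CHF 6,068,496.90

This is an ordinary annuity: 300 deposits of CHF 2,400.00 at the end of each month.
Periodic rate r = 0.1365/12 per month; n is counted in months.
FV = PMT × [((1+r)^n − 1)/r] = 2,400 × [(1+r)^300 − 1] / r = CHF 6,068,496.90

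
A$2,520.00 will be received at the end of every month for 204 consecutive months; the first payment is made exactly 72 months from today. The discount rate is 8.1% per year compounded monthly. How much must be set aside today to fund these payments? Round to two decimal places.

Ordinary annuity of 204 payments, first payment at period 72.
Periodic rate r = 0.081/12 per month; n is counted in months.
The ordinary-annuity PV formula values the stream one period before the first payment (period 71); discount that back 71 periods:
PV₀ = 2,520 × [1 − (1+r)^−204] / r × (1+r)^−71 = A$172,857.25

A$172,857.25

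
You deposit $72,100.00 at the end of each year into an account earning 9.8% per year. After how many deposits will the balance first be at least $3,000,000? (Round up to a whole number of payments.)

18 payments

Periodic rate r = 0.098 per year.
Ordinary annuity FV: 3,000,000 = 72,100 × [((1+r)^n − 1)/r].
(1+r)^n = 1 + 3,000,000 × r / 72,100, so n = ln(1 + 3,000,000·r/72,100) / ln(1+r) = 17.38.
Round up to a whole number of payments: n = 18.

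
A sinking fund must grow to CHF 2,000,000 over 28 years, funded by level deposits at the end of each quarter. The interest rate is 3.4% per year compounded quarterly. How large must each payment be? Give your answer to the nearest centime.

CHF 10,756.20

Level ordinary annuity; solve FV = PMT × [((1+r)^n − 1)/r] for PMT.
Periodic rate r = 0.034/4 per quarter; n is counted in quarters.
With n = 112: PMT = 2,000,000 / ([((1+r)^n − 1)/r]) = CHF 10,756.20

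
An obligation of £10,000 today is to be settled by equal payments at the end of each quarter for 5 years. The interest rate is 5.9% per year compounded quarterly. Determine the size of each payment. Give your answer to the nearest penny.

Level ordinary annuity; solve PV = PMT × [(1 − (1+r)^−n)/r] for PMT.
Periodic rate r = 0.059/4 per quarter; n is counted in quarters.
With n = 20: PMT = 10,000 / ([(1 − (1+r)^−n)/r]) = £581.02

£581.02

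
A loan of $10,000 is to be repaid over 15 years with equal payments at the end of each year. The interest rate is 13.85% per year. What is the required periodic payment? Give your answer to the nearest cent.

Level ordinary annuity; solve PV = PMT × [(1 − (1+r)^−n)/r] for PMT.
Periodic rate r = 0.1385 per year.
With n = 15: PMT = 10,000 / ([(1 − (1+r)^−n)/r]) = $1,615.90

$1,615.90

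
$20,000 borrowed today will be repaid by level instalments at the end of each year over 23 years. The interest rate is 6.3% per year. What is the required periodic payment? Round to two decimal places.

Level ordinary annuity; solve PV = PMT × [(1 − (1+r)^−n)/r] for PMT.
Periodic rate r = 0.063 per year.
With n = 23: PMT = 20,000 / ([(1 − (1+r)^−n)/r]) = $1,669.58

$1,669.58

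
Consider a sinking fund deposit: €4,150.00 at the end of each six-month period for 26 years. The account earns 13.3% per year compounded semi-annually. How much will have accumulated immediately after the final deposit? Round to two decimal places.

This is an ordinary annuity: 52 deposits of €4,150.00 at the end of each six-month period.
Periodic rate r = 0.133/2 per half-year; n is counted in half-years.
FV = PMT × [((1+r)^n − 1)/r] = 4,150 × [(1+r)^52 − 1] / r = €1,712,564.57

€1,712,564.57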